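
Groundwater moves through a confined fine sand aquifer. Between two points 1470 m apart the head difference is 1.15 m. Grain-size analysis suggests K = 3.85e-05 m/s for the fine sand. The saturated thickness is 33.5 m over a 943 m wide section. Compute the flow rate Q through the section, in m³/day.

Convert K: 3.85e-05 m/s × 86400 = 3.326 m/day.
Cross-sectional area A = 943 × 33.5 = 31590 m².
Hydraulic gradient i = Δh / L = 1.15 / 1470 = 0.0007823.
Darcy's law: Q = K · A · i = 3.326 × 31590 × 0.0007823 = 82.21 m³/day.

82.2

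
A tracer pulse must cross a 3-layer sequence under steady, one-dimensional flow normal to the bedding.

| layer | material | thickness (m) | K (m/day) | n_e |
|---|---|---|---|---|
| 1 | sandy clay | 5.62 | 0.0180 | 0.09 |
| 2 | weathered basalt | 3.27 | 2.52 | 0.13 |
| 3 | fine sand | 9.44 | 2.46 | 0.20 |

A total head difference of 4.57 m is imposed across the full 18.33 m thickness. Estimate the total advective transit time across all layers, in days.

With flow normal to the layers, continuity requires the same specific discharge q through every layer.
Σ(b_i/K_i) = 5.62/0.0180 + 3.27/2.52 + 9.44/2.46 = 317.4 d.
q = Δh / Σ(b_i/K_i) = 4.57 / 317.4 = 0.01440 m/day.
In each layer the seepage velocity is v_i = q/n_i, so the layer transit time is t_i = b_i·n_i / q:
  layer 1 (sandy clay): t_1 = 5.62 × 0.09 / 0.01440 = 35.12 d
  layer 2 (weathered basalt): t_2 = 3.27 × 0.13 / 0.01440 = 29.52 d
  layer 3 (fine sand): t_3 = 9.44 × 0.20 / 0.01440 = 131.1 d
Total t = Σ t_i = 195.8 days.

196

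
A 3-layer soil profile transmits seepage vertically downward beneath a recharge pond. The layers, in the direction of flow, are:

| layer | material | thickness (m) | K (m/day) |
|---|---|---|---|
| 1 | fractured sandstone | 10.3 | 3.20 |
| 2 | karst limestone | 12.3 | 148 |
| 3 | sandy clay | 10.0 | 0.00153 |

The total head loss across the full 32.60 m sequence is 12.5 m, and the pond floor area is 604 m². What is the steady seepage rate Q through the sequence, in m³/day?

1.15

Flow is perpendicular to layering, so the layers act in series and the equivalent K is the thickness-weighted harmonic mean.
Total thickness L = 10.3 + 12.3 + 10.0 = 32.60 m.
Σ(b_i/K_i) = 10.3/3.20 + 12.3/148 + 10.0/0.00153 = 6539 d.
K_eq = L / Σ(b_i/K_i) = 32.60 / 6539 = 0.004985 m/day.
Q = K_eq · A · (Δh/L) = 0.004985 × 604 × (12.5/32.60) = 1.155 m³/day.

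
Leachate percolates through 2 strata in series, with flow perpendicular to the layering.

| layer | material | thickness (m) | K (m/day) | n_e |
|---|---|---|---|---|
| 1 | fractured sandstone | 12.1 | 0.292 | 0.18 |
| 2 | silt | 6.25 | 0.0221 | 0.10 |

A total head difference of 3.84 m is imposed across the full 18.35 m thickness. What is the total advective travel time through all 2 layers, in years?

With flow normal to the layers, continuity requires the same specific discharge q through every layer.
Σ(b_i/K_i) = 12.1/0.292 + 6.25/0.0221 = 324.2 d.
q = Δh / Σ(b_i/K_i) = 3.84 / 324.2 = 0.01184 m/day.
In each layer the seepage velocity is v_i = q/n_i, so the layer transit time is t_i = b_i·n_i / q:
  layer 1 (fractured sandstone): t_1 = 12.1 × 0.18 / 0.01184 = 183.9 d
  layer 2 (silt): t_2 = 6.25 × 0.10 / 0.01184 = 52.77 d
Total t = Σ t_i = 236.7 days = 0.6480 years.

0.648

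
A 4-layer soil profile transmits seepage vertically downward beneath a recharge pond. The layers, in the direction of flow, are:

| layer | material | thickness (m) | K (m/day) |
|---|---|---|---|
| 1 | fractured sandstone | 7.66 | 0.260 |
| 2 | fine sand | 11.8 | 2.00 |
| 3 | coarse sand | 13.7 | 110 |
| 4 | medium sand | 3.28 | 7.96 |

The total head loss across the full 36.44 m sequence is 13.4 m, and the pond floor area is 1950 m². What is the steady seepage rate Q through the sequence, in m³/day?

Flow is perpendicular to layering, so the layers act in series and the equivalent K is the thickness-weighted harmonic mean.
Total thickness L = 7.66 + 11.8 + 13.7 + 3.28 = 36.44 m.
Σ(b_i/K_i) = 7.66/0.260 + 11.8/2.00 + 13.7/110 + 3.28/7.96 = 35.90 d.
K_eq = L / Σ(b_i/K_i) = 36.44 / 35.90 = 1.015 m/day.
Q = K_eq · A · (Δh/L) = 1.015 × 1950 × (13.4/36.44) = 727.9 m³/day.

728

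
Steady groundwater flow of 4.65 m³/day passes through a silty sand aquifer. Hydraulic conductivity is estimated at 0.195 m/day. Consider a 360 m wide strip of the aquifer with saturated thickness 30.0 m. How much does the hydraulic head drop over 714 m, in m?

Cross-sectional area A = 360 × 30.0 = 10800 m².
From Q = K·A·i, i = Q / (K·A) = 4.65 / (0.1950 × 10800) = 0.002208.
Head loss Δh = i · L = 0.002208 × 714 = 1.576 m.

1.58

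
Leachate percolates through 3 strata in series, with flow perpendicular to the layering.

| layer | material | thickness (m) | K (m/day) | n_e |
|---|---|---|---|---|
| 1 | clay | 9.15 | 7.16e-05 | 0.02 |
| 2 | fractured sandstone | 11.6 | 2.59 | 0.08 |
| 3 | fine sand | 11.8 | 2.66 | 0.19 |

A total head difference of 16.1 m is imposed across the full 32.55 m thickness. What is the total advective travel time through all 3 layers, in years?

72.9

With flow normal to the layers, continuity requires the same specific discharge q through every layer.
Σ(b_i/K_i) = 9.15/7.16e-05 + 11.6/2.59 + 11.8/2.66 = 1.278e+05 d.
q = Δh / Σ(b_i/K_i) = 16.1 / 1.278e+05 = 0.0001260 m/day.
In each layer the seepage velocity is v_i = q/n_i, so the layer transit time is t_i = b_i·n_i / q:
  layer 1 (clay): t_1 = 9.15 × 0.02 / 0.0001260 = 1453 d
  layer 2 (fractured sandstone): t_2 = 11.6 × 0.08 / 0.0001260 = 7366 d
  layer 3 (fine sand): t_3 = 11.8 × 0.19 / 0.0001260 = 17797 d
Total t = Σ t_i = 26616 days = 72.87 years.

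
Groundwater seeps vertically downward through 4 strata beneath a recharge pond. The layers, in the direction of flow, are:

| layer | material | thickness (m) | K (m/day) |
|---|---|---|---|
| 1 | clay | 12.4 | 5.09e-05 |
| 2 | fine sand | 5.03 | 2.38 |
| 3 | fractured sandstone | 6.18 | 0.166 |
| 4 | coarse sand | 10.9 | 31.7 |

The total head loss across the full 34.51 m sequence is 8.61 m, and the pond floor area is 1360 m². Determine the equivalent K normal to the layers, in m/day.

0.000142

Flow is perpendicular to layering, so the layers act in series and the equivalent K is the thickness-weighted harmonic mean.
Total thickness L = 12.4 + 5.03 + 6.18 + 10.9 = 34.51 m.
Σ(b_i/K_i) = 12.4/5.09e-05 + 5.03/2.38 + 6.18/0.166 + 10.9/31.7 = 2.437e+05 d.
K_eq = L / Σ(b_i/K_i) = 34.51 / 2.437e+05 = 0.0001416 m/day.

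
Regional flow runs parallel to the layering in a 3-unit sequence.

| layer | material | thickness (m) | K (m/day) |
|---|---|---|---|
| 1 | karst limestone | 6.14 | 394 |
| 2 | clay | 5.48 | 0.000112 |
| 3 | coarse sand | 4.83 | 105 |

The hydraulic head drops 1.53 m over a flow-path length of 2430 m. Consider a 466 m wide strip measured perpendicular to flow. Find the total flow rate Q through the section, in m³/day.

859

Flow is parallel to layering, so each bed carries its own Darcy discharge and the transmissivities add.
Σ(K_i·b_i) = 394×6.14 + 0.000112×5.48 + 105×4.83 = 2926 m²/day.
Hydraulic gradient i = Δh / L = 1.53 / 2430 = 0.0006296.
Q = Σ(K_i·b_i) · W · i = 2926 × 466 × 0.0006296 = 858.6 m³/day.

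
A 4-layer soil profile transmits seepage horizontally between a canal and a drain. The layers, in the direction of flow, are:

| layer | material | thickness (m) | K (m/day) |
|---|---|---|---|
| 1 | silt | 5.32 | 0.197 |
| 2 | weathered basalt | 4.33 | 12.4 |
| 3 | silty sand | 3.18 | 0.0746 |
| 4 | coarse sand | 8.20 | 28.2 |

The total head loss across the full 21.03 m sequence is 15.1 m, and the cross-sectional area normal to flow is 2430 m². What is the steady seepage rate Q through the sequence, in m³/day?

522

Flow is perpendicular to layering, so the layers act in series and the equivalent K is the thickness-weighted harmonic mean.
Total thickness L = 5.32 + 4.33 + 3.18 + 8.20 = 21.03 m.
Σ(b_i/K_i) = 5.32/0.197 + 4.33/12.4 + 3.18/0.0746 + 8.20/28.2 = 70.27 d.
K_eq = L / Σ(b_i/K_i) = 21.03 / 70.27 = 0.2993 m/day.
Q = K_eq · A · (Δh/L) = 0.2993 × 2430 × (15.1/21.03) = 522.2 m³/day.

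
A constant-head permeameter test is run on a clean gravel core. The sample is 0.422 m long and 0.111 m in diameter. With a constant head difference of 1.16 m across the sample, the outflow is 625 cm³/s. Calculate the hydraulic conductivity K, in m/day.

2030

Cross-sectional area A = π·(d/2)² = π × (0.111/2)² = 0.009677 m².
Convert discharge: 625 cm³/s = 0.0006250 m³/s.
Darcy's law rearranged: K = Q·L / (A·Δh) = 0.0006250 × 0.422 / (0.009677 × 1.16) = 0.02350 m/s = 2030 m/day.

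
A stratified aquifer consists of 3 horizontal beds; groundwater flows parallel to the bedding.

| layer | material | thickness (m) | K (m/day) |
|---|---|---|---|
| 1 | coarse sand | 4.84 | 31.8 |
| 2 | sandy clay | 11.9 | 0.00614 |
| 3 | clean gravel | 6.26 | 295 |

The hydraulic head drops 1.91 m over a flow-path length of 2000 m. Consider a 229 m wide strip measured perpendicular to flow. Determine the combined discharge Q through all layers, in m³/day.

438

Flow is parallel to layering, so each bed carries its own Darcy discharge and the transmissivities add.
Σ(K_i·b_i) = 31.8×4.84 + 0.00614×11.9 + 295×6.26 = 2001 m²/day.
Hydraulic gradient i = Δh / L = 1.91 / 2000 = 0.0009550.
Q = Σ(K_i·b_i) · W · i = 2001 × 229 × 0.0009550 = 437.5 m³/day.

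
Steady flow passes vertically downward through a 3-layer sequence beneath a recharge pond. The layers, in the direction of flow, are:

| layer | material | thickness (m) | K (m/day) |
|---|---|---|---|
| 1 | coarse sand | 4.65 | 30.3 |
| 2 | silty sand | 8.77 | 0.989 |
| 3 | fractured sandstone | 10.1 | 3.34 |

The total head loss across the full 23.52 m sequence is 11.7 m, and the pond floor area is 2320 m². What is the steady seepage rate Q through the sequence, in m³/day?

2250

Flow is perpendicular to layering, so the layers act in series and the equivalent K is the thickness-weighted harmonic mean.
Total thickness L = 4.65 + 8.77 + 10.1 = 23.52 m.
Σ(b_i/K_i) = 4.65/30.3 + 8.77/0.989 + 10.1/3.34 = 12.04 d.
K_eq = L / Σ(b_i/K_i) = 23.52 / 12.04 = 1.953 m/day.
Q = K_eq · A · (Δh/L) = 1.953 × 2320 × (11.7/23.52) = 2254 m³/day.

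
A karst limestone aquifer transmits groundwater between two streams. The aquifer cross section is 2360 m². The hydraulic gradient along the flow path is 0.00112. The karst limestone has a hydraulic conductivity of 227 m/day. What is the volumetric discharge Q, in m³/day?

Hydraulic gradient i = 0.00112.
Darcy's law: Q = K · A · i = 227.0 × 2360 × 0.001120 = 600.0 m³/day.

600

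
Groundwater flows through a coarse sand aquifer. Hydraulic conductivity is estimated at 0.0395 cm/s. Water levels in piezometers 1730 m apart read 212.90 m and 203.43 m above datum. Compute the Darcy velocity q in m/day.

0.187

Convert K: 0.0395 cm/s × 864 = 34.13 m/day.
Hydraulic gradient i = (212.90 − 203.43) / 1730 = 9.47 / 1730 = 0.005474.
Specific discharge q = K · i = 34.13 × 0.005474 = 0.1868 m/day.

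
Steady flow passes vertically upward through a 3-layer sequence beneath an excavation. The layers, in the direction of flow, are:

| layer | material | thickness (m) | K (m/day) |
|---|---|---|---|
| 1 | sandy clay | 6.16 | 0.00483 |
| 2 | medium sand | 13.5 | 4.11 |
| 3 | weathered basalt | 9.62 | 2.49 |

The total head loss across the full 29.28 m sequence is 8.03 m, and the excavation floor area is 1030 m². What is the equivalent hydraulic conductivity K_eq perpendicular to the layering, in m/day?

0.0228

Flow is perpendicular to layering, so the layers act in series and the equivalent K is the thickness-weighted harmonic mean.
Total thickness L = 6.16 + 13.5 + 9.62 = 29.28 m.
Σ(b_i/K_i) = 6.16/0.00483 + 13.5/4.11 + 9.62/2.49 = 1283 d.
K_eq = L / Σ(b_i/K_i) = 29.28 / 1283 = 0.02283 m/day.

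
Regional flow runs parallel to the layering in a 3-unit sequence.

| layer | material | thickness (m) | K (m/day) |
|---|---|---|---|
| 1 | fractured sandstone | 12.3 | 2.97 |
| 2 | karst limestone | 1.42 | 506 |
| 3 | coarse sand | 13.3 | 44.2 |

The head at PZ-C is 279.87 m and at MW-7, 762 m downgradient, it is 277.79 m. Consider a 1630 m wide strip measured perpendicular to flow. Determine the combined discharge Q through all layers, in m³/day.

5980

Flow is parallel to layering, so each bed carries its own Darcy discharge and the transmissivities add.
Σ(K_i·b_i) = 2.97×12.3 + 506×1.42 + 44.2×13.3 = 1343 m²/day.
Hydraulic gradient i = (279.87 − 277.79) / 762 = 2.08 / 762 = 0.002730.
Q = Σ(K_i·b_i) · W · i = 1343 × 1630 × 0.002730 = 5975 m³/day.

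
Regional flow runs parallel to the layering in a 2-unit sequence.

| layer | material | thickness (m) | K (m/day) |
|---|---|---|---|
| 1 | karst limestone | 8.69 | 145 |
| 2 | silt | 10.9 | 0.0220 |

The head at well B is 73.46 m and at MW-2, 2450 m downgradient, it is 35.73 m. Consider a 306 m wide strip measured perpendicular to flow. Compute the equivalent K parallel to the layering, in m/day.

64.3

Flow is parallel to layering, so each bed carries its own Darcy discharge and the transmissivities add.
Σ(K_i·b_i) = 145×8.69 + 0.0220×10.9 = 1260 m²/day.
Total thickness b = 19.59 m, so K_eq = Σ(K_i·b_i)/b = 64.33 m/day.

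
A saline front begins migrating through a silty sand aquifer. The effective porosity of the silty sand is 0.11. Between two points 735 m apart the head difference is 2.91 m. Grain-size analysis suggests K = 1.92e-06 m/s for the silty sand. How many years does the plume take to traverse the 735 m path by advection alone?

Convert K: 1.92e-06 m/s × 86400 = 0.1659 m/day.
Hydraulic gradient i = Δh / L = 2.91 / 735 = 0.003959.
Darcy flux q = K · i = 0.1659 × 0.003959 = 0.0006568 m/day.
Seepage velocity v = q / n_e = 0.0006568 / 0.11 = 0.005971 m/day.
Travel time t = L / v = 735 / 0.005971 = 1.231e+05 days = 337.0 years.

337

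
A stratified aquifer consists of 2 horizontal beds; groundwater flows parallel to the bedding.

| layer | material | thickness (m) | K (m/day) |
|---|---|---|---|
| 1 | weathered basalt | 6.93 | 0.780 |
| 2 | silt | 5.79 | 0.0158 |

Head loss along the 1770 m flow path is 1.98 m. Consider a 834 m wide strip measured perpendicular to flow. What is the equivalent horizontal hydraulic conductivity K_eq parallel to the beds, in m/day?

0.432

Flow is parallel to layering, so each bed carries its own Darcy discharge and the transmissivities add.
Σ(K_i·b_i) = 0.780×6.93 + 0.0158×5.79 = 5.497 m²/day.
Total thickness b = 12.72 m, so K_eq = Σ(K_i·b_i)/b = 0.4321 m/day.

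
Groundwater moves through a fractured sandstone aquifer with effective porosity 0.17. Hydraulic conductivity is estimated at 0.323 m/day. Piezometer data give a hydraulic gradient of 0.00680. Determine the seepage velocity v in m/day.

Hydraulic gradient i = 0.00680.
Darcy flux q = K · i = 0.3230 × 0.006800 = 0.002196 m/day.
Seepage velocity v = q / n_e = 0.002196 / 0.17 = 0.01292 m/day.

0.0129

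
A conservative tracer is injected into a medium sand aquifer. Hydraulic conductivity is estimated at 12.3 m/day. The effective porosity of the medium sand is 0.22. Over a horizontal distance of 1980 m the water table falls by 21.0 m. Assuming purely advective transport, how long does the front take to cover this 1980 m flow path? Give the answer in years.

9.14

Hydraulic gradient i = Δh / L = 21.0 / 1980 = 0.01061.
Darcy flux q = K · i = 12.30 × 0.01061 = 0.1305 m/day.
Seepage velocity v = q / n_e = 0.1305 / 0.22 = 0.5930 m/day.
Travel time t = L / v = 1980 / 0.5930 = 3339 days = 9.142 years.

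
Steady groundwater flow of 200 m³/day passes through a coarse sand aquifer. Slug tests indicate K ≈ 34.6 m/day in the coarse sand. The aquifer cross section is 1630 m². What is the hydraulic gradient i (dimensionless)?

From Q = K·A·i, i = Q / (K·A) = 200 / (34.60 × 1630) = 0.003546.

0.00355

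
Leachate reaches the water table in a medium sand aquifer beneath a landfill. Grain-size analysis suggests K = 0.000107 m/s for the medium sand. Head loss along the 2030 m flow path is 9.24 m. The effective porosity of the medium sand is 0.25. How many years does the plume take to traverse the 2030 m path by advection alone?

Convert K: 0.000107 m/s × 86400 = 9.245 m/day.
Hydraulic gradient i = Δh / L = 9.24 / 2030 = 0.004552.
Darcy flux q = K · i = 9.245 × 0.004552 = 0.04208 m/day.
Seepage velocity v = q / n_e = 0.04208 / 0.25 = 0.1683 m/day.
Travel time t = L / v = 2030 / 0.1683 = 12060 days = 33.02 years.

33.0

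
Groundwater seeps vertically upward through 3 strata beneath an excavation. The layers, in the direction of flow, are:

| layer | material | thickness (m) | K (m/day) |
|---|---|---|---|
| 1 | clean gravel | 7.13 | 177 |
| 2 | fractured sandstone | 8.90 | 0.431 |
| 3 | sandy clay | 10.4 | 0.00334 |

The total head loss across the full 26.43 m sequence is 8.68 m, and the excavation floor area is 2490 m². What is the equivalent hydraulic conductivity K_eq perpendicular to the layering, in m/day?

Flow is perpendicular to layering, so the layers act in series and the equivalent K is the thickness-weighted harmonic mean.
Total thickness L = 7.13 + 8.90 + 10.4 = 26.43 m.
Σ(b_i/K_i) = 7.13/177 + 8.90/0.431 + 10.4/0.00334 = 3134 d.
K_eq = L / Σ(b_i/K_i) = 26.43 / 3134 = 0.008432 m/day.

0.00843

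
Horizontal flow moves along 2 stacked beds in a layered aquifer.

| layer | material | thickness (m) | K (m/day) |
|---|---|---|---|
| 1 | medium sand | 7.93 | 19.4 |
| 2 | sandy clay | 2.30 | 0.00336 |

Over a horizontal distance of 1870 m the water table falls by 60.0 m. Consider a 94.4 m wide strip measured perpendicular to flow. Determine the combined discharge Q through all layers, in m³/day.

Flow is parallel to layering, so each bed carries its own Darcy discharge and the transmissivities add.
Σ(K_i·b_i) = 19.4×7.93 + 0.00336×2.30 = 153.8 m²/day.
Hydraulic gradient i = Δh / L = 60.0 / 1870 = 0.03209.
Q = Σ(K_i·b_i) · W · i = 153.8 × 94.4 × 0.03209 = 466.0 m³/day.

466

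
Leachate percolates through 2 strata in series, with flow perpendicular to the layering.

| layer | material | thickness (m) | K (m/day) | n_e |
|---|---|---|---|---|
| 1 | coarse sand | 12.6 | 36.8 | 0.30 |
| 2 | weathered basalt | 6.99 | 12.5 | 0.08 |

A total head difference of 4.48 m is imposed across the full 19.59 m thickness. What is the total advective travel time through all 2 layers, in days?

With flow normal to the layers, continuity requires the same specific discharge q through every layer.
Σ(b_i/K_i) = 12.6/36.8 + 6.99/12.5 = 0.9016 d.
q = Δh / Σ(b_i/K_i) = 4.48 / 0.9016 = 4.969 m/day.
In each layer the seepage velocity is v_i = q/n_i, so the layer transit time is t_i = b_i·n_i / q:
  layer 1 (coarse sand): t_1 = 12.6 × 0.30 / 4.969 = 0.7607 d
  layer 2 (weathered basalt): t_2 = 6.99 × 0.08 / 4.969 = 0.1125 d
Total t = Σ t_i = 0.8733 days.

0.873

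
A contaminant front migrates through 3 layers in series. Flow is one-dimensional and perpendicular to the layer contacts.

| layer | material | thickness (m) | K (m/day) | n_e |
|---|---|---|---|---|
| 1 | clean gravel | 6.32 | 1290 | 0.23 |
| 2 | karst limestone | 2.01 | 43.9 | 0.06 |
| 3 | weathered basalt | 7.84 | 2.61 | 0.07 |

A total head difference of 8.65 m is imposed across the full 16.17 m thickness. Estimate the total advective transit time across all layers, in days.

0.750

With flow normal to the layers, continuity requires the same specific discharge q through every layer.
Σ(b_i/K_i) = 6.32/1290 + 2.01/43.9 + 7.84/2.61 = 3.055 d.
q = Δh / Σ(b_i/K_i) = 8.65 / 3.055 = 2.832 m/day.
In each layer the seepage velocity is v_i = q/n_i, so the layer transit time is t_i = b_i·n_i / q:
  layer 1 (clean gravel): t_1 = 6.32 × 0.23 / 2.832 = 0.5133 d
  layer 2 (karst limestone): t_2 = 2.01 × 0.06 / 2.832 = 0.04259 d
  layer 3 (weathered basalt): t_3 = 7.84 × 0.07 / 2.832 = 0.1938 d
Total t = Σ t_i = 0.7497 days.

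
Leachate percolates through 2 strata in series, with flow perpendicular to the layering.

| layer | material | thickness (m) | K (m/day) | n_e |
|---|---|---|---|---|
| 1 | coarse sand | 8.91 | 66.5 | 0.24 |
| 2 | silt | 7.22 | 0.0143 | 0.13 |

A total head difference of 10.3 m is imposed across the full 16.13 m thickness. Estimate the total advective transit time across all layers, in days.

151

With flow normal to the layers, continuity requires the same specific discharge q through every layer.
Σ(b_i/K_i) = 8.91/66.5 + 7.22/0.0143 = 505.0 d.
q = Δh / Σ(b_i/K_i) = 10.3 / 505.0 = 0.02039 m/day.
In each layer the seepage velocity is v_i = q/n_i, so the layer transit time is t_i = b_i·n_i / q:
  layer 1 (coarse sand): t_1 = 8.91 × 0.24 / 0.02039 = 104.8 d
  layer 2 (silt): t_2 = 7.22 × 0.13 / 0.02039 = 46.02 d
Total t = Σ t_i = 150.9 days.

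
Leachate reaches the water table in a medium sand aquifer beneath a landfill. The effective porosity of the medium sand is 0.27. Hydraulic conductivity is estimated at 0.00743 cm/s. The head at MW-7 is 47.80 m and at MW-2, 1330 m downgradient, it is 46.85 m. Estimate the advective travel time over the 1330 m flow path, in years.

214

Convert K: 0.00743 cm/s × 864 = 6.420 m/day.
Hydraulic gradient i = (47.80 − 46.85) / 1330 = 0.95 / 1330 = 0.0007143.
Darcy flux q = K · i = 6.420 × 0.0007143 = 0.004585 m/day.
Seepage velocity v = q / n_e = 0.004585 / 0.27 = 0.01698 m/day.
Travel time t = L / v = 1330 / 0.01698 = 78314 days = 214.4 years.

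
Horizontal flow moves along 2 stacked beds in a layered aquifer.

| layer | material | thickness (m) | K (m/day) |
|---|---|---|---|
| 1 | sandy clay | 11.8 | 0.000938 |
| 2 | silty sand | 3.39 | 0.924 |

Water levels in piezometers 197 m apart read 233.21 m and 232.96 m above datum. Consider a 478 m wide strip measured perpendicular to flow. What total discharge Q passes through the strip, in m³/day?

Flow is parallel to layering, so each bed carries its own Darcy discharge and the transmissivities add.
Σ(K_i·b_i) = 0.000938×11.8 + 0.924×3.39 = 3.143 m²/day.
Hydraulic gradient i = (233.21 − 232.96) / 197 = 0.25 / 197 = 0.001269.
Q = Σ(K_i·b_i) · W · i = 3.143 × 478 × 0.001269 = 1.907 m³/day.

1.91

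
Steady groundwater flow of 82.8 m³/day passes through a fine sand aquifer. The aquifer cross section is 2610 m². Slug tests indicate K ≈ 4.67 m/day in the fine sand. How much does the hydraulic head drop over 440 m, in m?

From Q = K·A·i, i = Q / (K·A) = 82.8 / (4.670 × 2610) = 0.006793.
Head loss Δh = i · L = 0.006793 × 440 = 2.989 m.

2.99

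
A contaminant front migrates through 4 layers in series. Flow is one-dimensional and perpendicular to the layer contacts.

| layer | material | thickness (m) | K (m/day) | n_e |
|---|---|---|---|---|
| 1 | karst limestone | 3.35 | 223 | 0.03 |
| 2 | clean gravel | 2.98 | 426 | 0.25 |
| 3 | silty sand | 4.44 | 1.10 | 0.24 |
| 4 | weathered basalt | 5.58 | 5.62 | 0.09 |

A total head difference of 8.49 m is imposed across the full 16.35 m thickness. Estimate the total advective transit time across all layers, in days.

1.44

With flow normal to the layers, continuity requires the same specific discharge q through every layer.
Σ(b_i/K_i) = 3.35/223 + 2.98/426 + 4.44/1.10 + 5.58/5.62 = 5.051 d.
q = Δh / Σ(b_i/K_i) = 8.49 / 5.051 = 1.681 m/day.
In each layer the seepage velocity is v_i = q/n_i, so the layer transit time is t_i = b_i·n_i / q:
  layer 1 (karst limestone): t_1 = 3.35 × 0.03 / 1.681 = 0.05979 d
  layer 2 (clean gravel): t_2 = 2.98 × 0.25 / 1.681 = 0.4432 d
  layer 3 (silty sand): t_3 = 4.44 × 0.24 / 1.681 = 0.6340 d
  layer 4 (weathered basalt): t_4 = 5.58 × 0.09 / 1.681 = 0.2988 d
Total t = Σ t_i = 1.436 days.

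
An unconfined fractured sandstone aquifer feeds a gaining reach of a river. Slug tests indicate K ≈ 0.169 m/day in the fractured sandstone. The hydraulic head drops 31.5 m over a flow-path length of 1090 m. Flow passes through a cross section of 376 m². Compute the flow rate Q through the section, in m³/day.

Hydraulic gradient i = Δh / L = 31.5 / 1090 = 0.02890.
Darcy's law: Q = K · A · i = 0.1690 × 376.0 × 0.02890 = 1.836 m³/day.

1.84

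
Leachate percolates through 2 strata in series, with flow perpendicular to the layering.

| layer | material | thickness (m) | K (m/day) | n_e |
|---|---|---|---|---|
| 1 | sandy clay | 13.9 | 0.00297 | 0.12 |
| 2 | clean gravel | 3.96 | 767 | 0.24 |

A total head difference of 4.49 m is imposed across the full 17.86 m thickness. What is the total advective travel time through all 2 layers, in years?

7.47

With flow normal to the layers, continuity requires the same specific discharge q through every layer.
Σ(b_i/K_i) = 13.9/0.00297 + 3.96/767 = 4680 d.
q = Δh / Σ(b_i/K_i) = 4.49 / 4680 = 0.0009594 m/day.
In each layer the seepage velocity is v_i = q/n_i, so the layer transit time is t_i = b_i·n_i / q:
  layer 1 (sandy clay): t_1 = 13.9 × 0.12 / 0.0009594 = 1739 d
  layer 2 (clean gravel): t_2 = 3.96 × 0.24 / 0.0009594 = 990.6 d
Total t = Σ t_i = 2729 days = 7.472 years.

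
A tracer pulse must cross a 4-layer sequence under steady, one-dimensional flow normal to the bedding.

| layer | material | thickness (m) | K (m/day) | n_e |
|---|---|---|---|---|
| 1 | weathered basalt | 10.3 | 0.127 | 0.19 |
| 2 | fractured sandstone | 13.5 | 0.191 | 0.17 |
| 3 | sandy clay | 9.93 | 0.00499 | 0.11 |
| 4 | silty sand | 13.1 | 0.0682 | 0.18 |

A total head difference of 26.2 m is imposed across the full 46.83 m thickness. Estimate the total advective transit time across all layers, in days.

With flow normal to the layers, continuity requires the same specific discharge q through every layer.
Σ(b_i/K_i) = 10.3/0.127 + 13.5/0.191 + 9.93/0.00499 + 13.1/0.0682 = 2334 d.
q = Δh / Σ(b_i/K_i) = 26.2 / 2334 = 0.01123 m/day.
In each layer the seepage velocity is v_i = q/n_i, so the layer transit time is t_i = b_i·n_i / q:
  layer 1 (weathered basalt): t_1 = 10.3 × 0.19 / 0.01123 = 174.3 d
  layer 2 (fractured sandstone): t_2 = 13.5 × 0.17 / 0.01123 = 204.4 d
  layer 3 (sandy clay): t_3 = 9.93 × 0.11 / 0.01123 = 97.30 d
  layer 4 (silty sand): t_4 = 13.1 × 0.18 / 0.01123 = 210.0 d
Total t = Σ t_i = 686.1 days.

686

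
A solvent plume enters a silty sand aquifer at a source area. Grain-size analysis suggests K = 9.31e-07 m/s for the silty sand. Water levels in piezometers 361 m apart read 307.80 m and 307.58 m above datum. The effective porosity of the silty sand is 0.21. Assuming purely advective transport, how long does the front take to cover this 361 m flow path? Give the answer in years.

4230

Convert K: 9.31e-07 m/s × 86400 = 0.08044 m/day.
Hydraulic gradient i = (307.80 − 307.58) / 361 = 0.22 / 361 = 0.0006094.
Darcy flux q = K · i = 0.08044 × 0.0006094 = 4.902e-05 m/day.
Seepage velocity v = q / n_e = 4.902e-05 / 0.21 = 0.0002334 m/day.
Travel time t = L / v = 361 / 0.0002334 = 1.546e+06 days = 4234 years.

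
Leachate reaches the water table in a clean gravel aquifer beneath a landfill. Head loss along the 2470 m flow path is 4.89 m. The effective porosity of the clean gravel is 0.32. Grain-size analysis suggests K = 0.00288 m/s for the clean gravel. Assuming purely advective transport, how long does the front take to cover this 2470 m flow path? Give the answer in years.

Convert K: 0.00288 m/s × 86400 = 248.8 m/day.
Hydraulic gradient i = Δh / L = 4.89 / 2470 = 0.001980.
Darcy flux q = K · i = 248.8 × 0.001980 = 0.4926 m/day.
Seepage velocity v = q / n_e = 0.4926 / 0.32 = 1.539 m/day.
Travel time t = L / v = 2470 / 1.539 = 1604 days = 4.393 years.

4.39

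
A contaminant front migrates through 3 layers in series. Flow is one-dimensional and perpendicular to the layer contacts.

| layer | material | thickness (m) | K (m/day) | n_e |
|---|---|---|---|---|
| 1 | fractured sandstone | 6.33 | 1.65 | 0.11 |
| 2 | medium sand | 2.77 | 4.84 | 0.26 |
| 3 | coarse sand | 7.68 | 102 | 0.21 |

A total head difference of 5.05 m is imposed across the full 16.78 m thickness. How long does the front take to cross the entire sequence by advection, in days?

2.69

With flow normal to the layers, continuity requires the same specific discharge q through every layer.
Σ(b_i/K_i) = 6.33/1.65 + 2.77/4.84 + 7.68/102 = 4.484 d.
q = Δh / Σ(b_i/K_i) = 5.05 / 4.484 = 1.126 m/day.
In each layer the seepage velocity is v_i = q/n_i, so the layer transit time is t_i = b_i·n_i / q:
  layer 1 (fractured sandstone): t_1 = 6.33 × 0.11 / 1.126 = 0.6183 d
  layer 2 (medium sand): t_2 = 2.77 × 0.26 / 1.126 = 0.6395 d
  layer 3 (coarse sand): t_3 = 7.68 × 0.21 / 1.126 = 1.432 d
Total t = Σ t_i = 2.690 days.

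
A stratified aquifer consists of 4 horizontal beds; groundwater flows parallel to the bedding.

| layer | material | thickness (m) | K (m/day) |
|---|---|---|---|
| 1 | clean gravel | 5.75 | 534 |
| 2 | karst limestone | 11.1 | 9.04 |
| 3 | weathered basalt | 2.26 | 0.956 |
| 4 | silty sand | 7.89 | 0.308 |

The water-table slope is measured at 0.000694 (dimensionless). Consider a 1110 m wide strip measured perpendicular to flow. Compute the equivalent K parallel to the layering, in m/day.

Flow is parallel to layering, so each bed carries its own Darcy discharge and the transmissivities add.
Σ(K_i·b_i) = 534×5.75 + 9.04×11.1 + 0.956×2.26 + 0.308×7.89 = 3175 m²/day.
Total thickness b = 27.00 m, so K_eq = Σ(K_i·b_i)/b = 117.6 m/day.

118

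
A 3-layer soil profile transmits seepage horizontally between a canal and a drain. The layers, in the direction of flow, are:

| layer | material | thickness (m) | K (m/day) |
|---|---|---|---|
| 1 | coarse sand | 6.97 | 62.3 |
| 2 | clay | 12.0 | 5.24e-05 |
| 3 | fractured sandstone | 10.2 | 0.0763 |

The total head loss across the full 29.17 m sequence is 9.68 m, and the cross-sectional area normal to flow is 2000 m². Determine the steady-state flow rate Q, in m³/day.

0.0845

Flow is perpendicular to layering, so the layers act in series and the equivalent K is the thickness-weighted harmonic mean.
Total thickness L = 6.97 + 12.0 + 10.2 = 29.17 m.
Σ(b_i/K_i) = 6.97/62.3 + 12.0/5.24e-05 + 10.2/0.0763 = 2.291e+05 d.
K_eq = L / Σ(b_i/K_i) = 29.17 / 2.291e+05 = 0.0001273 m/day.
Q = K_eq · A · (Δh/L) = 0.0001273 × 2000 × (9.68/29.17) = 0.08449 m³/day.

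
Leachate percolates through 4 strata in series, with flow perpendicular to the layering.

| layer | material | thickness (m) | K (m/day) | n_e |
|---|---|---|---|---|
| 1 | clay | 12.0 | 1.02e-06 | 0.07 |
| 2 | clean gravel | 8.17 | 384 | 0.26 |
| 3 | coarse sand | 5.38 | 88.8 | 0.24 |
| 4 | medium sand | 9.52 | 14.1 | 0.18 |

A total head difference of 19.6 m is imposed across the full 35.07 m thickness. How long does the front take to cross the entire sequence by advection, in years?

With flow normal to the layers, continuity requires the same specific discharge q through every layer.
Σ(b_i/K_i) = 12.0/1.02e-06 + 8.17/384 + 5.38/88.8 + 9.52/14.1 = 1.176e+07 d.
q = Δh / Σ(b_i/K_i) = 19.6 / 1.176e+07 = 1.666e-06 m/day.
In each layer the seepage velocity is v_i = q/n_i, so the layer transit time is t_i = b_i·n_i / q:
  layer 1 (clay): t_1 = 12.0 × 0.07 / 1.666e-06 = 5.042e+05 d
  layer 2 (clean gravel): t_2 = 8.17 × 0.26 / 1.666e-06 = 1.275e+06 d
  layer 3 (coarse sand): t_3 = 5.38 × 0.24 / 1.666e-06 = 7.750e+05 d
  layer 4 (medium sand): t_4 = 9.52 × 0.18 / 1.666e-06 = 1.029e+06 d
Total t = Σ t_i = 3.583e+06 days = 9809 years.

9810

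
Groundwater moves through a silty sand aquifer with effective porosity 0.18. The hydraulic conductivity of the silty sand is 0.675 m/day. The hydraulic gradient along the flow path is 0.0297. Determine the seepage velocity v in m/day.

Hydraulic gradient i = 0.0297.
Darcy flux q = K · i = 0.6750 × 0.02970 = 0.02005 m/day.
Seepage velocity v = q / n_e = 0.02005 / 0.18 = 0.1114 m/day.

0.111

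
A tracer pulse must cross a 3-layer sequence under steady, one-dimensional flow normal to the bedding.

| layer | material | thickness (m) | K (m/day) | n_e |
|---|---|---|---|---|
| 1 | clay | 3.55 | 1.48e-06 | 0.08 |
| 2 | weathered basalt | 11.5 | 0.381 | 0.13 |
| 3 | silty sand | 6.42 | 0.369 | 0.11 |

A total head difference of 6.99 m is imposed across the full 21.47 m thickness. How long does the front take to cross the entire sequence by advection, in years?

2330

With flow normal to the layers, continuity requires the same specific discharge q through every layer.
Σ(b_i/K_i) = 3.55/1.48e-06 + 11.5/0.381 + 6.42/0.369 = 2.399e+06 d.
q = Δh / Σ(b_i/K_i) = 6.99 / 2.399e+06 = 2.914e-06 m/day.
In each layer the seepage velocity is v_i = q/n_i, so the layer transit time is t_i = b_i·n_i / q:
  layer 1 (clay): t_1 = 3.55 × 0.08 / 2.914e-06 = 97458 d
  layer 2 (weathered basalt): t_2 = 11.5 × 0.13 / 2.914e-06 = 5.130e+05 d
  layer 3 (silty sand): t_3 = 6.42 × 0.11 / 2.914e-06 = 2.423e+05 d
Total t = Σ t_i = 8.528e+05 days = 2335 years.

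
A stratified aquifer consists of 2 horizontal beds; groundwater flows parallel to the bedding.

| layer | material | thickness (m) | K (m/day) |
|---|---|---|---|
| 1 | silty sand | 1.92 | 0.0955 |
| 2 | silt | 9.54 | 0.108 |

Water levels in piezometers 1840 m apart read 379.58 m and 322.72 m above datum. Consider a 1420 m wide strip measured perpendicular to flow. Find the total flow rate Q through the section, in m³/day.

53.3

Flow is parallel to layering, so each bed carries its own Darcy discharge and the transmissivities add.
Σ(K_i·b_i) = 0.0955×1.92 + 0.108×9.54 = 1.214 m²/day.
Hydraulic gradient i = (379.58 − 322.72) / 1840 = 56.86 / 1840 = 0.03090.
Q = Σ(K_i·b_i) · W · i = 1.214 × 1420 × 0.03090 = 53.26 m³/day.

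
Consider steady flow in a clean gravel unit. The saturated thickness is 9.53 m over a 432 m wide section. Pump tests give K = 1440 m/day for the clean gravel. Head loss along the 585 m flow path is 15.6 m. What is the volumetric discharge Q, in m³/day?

Cross-sectional area A = 432 × 9.53 = 4117 m².
Hydraulic gradient i = Δh / L = 15.6 / 585 = 0.02667.
Darcy's law: Q = K · A · i = 1440 × 4117 × 0.02667 = 1.581e+05 m³/day.

158000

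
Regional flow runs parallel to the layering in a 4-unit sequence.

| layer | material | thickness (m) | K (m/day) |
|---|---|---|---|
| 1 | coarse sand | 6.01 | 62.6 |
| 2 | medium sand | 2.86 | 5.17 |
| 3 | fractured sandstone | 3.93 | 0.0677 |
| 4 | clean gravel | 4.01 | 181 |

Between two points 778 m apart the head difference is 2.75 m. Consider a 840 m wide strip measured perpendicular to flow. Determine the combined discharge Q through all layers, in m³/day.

3320

Flow is parallel to layering, so each bed carries its own Darcy discharge and the transmissivities add.
Σ(K_i·b_i) = 62.6×6.01 + 5.17×2.86 + 0.0677×3.93 + 181×4.01 = 1117 m²/day.
Hydraulic gradient i = Δh / L = 2.75 / 778 = 0.003535.
Q = Σ(K_i·b_i) · W · i = 1117 × 840 × 0.003535 = 3317 m³/day.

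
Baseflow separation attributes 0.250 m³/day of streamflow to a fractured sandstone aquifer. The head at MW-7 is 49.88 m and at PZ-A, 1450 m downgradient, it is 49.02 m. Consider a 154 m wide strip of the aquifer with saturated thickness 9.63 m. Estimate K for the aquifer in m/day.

0.284

Cross-sectional area A = 154 × 9.63 = 1483 m².
Hydraulic gradient i = (49.88 − 49.02) / 1450 = 0.86 / 1450 = 0.0005931.
From Q = K·A·i, K = Q / (A·i) = 0.250 / (1483 × 0.0005931) = 0.2842 m/day.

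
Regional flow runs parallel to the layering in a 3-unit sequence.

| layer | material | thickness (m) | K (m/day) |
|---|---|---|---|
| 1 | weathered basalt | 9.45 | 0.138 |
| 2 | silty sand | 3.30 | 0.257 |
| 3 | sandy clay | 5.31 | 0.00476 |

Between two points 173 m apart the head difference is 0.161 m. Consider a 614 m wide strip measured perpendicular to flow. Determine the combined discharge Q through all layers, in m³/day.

Flow is parallel to layering, so each bed carries its own Darcy discharge and the transmissivities add.
Σ(K_i·b_i) = 0.138×9.45 + 0.257×3.30 + 0.00476×5.31 = 2.177 m²/day.
Hydraulic gradient i = Δh / L = 0.161 / 173 = 0.0009306.
Q = Σ(K_i·b_i) · W · i = 2.177 × 614 × 0.0009306 = 1.244 m³/day.

1.24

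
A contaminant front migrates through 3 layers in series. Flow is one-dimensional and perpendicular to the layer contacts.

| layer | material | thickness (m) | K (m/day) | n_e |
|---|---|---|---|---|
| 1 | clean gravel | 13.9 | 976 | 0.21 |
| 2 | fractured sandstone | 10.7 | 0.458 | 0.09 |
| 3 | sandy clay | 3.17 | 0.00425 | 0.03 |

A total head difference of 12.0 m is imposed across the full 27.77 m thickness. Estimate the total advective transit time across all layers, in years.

0.698

With flow normal to the layers, continuity requires the same specific discharge q through every layer.
Σ(b_i/K_i) = 13.9/976 + 10.7/0.458 + 3.17/0.00425 = 769.3 d.
q = Δh / Σ(b_i/K_i) = 12.0 / 769.3 = 0.01560 m/day.
In each layer the seepage velocity is v_i = q/n_i, so the layer transit time is t_i = b_i·n_i / q:
  layer 1 (clean gravel): t_1 = 13.9 × 0.21 / 0.01560 = 187.1 d
  layer 2 (fractured sandstone): t_2 = 10.7 × 0.09 / 0.01560 = 61.73 d
  layer 3 (sandy clay): t_3 = 3.17 × 0.03 / 0.01560 = 6.096 d
Total t = Σ t_i = 255.0 days = 0.6980 years.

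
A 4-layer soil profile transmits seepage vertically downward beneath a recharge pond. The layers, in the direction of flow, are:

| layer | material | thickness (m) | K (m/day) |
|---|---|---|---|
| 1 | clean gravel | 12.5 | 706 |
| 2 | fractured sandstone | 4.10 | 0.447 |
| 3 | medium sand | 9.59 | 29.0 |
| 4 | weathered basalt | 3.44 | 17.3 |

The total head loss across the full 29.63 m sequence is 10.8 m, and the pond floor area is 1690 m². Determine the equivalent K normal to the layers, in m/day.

Flow is perpendicular to layering, so the layers act in series and the equivalent K is the thickness-weighted harmonic mean.
Total thickness L = 12.5 + 4.10 + 9.59 + 3.44 = 29.63 m.
Σ(b_i/K_i) = 12.5/706 + 4.10/0.447 + 9.59/29.0 + 3.44/17.3 = 9.719 d.
K_eq = L / Σ(b_i/K_i) = 29.63 / 9.719 = 3.049 m/day.

3.05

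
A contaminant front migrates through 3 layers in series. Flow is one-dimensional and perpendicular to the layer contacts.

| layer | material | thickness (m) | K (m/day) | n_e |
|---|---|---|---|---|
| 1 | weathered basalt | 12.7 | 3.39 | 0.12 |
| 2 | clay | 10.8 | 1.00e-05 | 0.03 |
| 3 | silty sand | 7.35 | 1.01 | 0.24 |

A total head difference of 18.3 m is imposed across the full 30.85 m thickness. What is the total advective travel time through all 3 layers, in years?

584

With flow normal to the layers, continuity requires the same specific discharge q through every layer.
Σ(b_i/K_i) = 12.7/3.39 + 10.8/1.00e-05 + 7.35/1.01 = 1.080e+06 d.
q = Δh / Σ(b_i/K_i) = 18.3 / 1.080e+06 = 1.694e-05 m/day.
In each layer the seepage velocity is v_i = q/n_i, so the layer transit time is t_i = b_i·n_i / q:
  layer 1 (weathered basalt): t_1 = 12.7 × 0.12 / 1.694e-05 = 89942 d
  layer 2 (clay): t_2 = 10.8 × 0.03 / 1.694e-05 = 19122 d
  layer 3 (silty sand): t_3 = 7.35 × 0.24 / 1.694e-05 = 1.041e+05 d
Total t = Σ t_i = 2.132e+05 days = 583.6 years.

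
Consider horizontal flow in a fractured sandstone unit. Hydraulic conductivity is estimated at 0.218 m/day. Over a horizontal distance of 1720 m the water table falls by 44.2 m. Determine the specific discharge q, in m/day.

0.00560

Hydraulic gradient i = Δh / L = 44.2 / 1720 = 0.02570.
Specific discharge q = K · i = 0.2180 × 0.02570 = 0.005602 m/day.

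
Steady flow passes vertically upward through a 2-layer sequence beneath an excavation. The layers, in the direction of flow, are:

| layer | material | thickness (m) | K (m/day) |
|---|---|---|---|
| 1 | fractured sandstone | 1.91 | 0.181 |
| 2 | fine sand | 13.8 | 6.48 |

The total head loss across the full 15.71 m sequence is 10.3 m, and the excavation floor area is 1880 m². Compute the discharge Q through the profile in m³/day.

1530

Flow is perpendicular to layering, so the layers act in series and the equivalent K is the thickness-weighted harmonic mean.
Total thickness L = 1.91 + 13.8 = 15.71 m.
Σ(b_i/K_i) = 1.91/0.181 + 13.8/6.48 = 12.68 d.
K_eq = L / Σ(b_i/K_i) = 15.71 / 12.68 = 1.239 m/day.
Q = K_eq · A · (Δh/L) = 1.239 × 1880 × (10.3/15.71) = 1527 m³/day.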